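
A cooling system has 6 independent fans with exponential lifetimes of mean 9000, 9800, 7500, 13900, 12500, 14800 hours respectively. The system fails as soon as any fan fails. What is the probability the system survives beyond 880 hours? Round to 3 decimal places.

The first failure time is exponential with rate Σλ_i = 1/9000 + 1/9800 + 1/7500 + 1/13900 + 1/12500 + 1/14800 = 0.000565995 per hour.
P(min > 880) = e^(−0.000565995·880) = e^(−0.49808) ≈ 0.608.

0.608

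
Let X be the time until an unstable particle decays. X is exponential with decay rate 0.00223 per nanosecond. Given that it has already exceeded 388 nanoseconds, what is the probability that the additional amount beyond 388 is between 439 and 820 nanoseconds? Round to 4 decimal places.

Memoryless: the residual past 388 is again Exp(λ).
P(439 < residual < 820) = e^(−λ·439) − e^(−λ·820) = 0.37570 − 0.16064 ≈ 0.2151.

0.2151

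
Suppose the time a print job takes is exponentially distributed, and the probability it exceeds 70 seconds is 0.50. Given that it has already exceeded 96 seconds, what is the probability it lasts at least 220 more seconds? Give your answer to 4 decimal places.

0.1132

From e^(−λ·70) = 0.50, λ = −ln(0.50)/70 = 0.0099021.
Memoryless: P(X > 96+220 | X > 96) = P(X > 220) = e^(−0.0099021·220) ≈ 0.1132.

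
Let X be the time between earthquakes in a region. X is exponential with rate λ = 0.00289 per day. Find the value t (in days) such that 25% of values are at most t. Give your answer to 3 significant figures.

Set 1 − e^(−λt) = 0.25, so t = −ln(0.75)/λ = 0.28768/0.00289 ≈ 99.544 days.

99.5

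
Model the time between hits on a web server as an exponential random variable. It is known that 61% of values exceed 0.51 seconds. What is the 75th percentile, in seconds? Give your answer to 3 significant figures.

1.43

e^(−λ·0.51) = 0.61 ⇒ λ = −ln(0.61)/0.51 = 0.969208.
75th percentile: 1 − e^(−λt) = 0.75, t = −ln(0.25)/λ = 1.43034 seconds.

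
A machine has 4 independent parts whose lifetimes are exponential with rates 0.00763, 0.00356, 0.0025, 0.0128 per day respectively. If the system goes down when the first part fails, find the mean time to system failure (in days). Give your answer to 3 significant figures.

The time to first failure is exponential with rate Σλ = 0.00763 + 0.00356 + 0.0025 + 0.0128 = 0.02649.
E[min] = 1/Σλ = 1/0.02649 = 37.7501 days.

37.8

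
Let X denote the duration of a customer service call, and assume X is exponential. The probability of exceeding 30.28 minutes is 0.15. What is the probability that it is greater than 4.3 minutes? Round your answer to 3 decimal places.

0.764

e^(−λ·30.28) = 0.15 ⇒ λ = −ln(0.15)/30.28 = 0.0626526.
P(X > 4.3) = e^(−0.0626526·4.3) = e^(−0.26941) ≈ 0.764.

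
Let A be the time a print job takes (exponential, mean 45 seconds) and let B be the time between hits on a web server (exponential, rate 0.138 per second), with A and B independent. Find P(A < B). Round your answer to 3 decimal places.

0.139

λ_1 = 1/45 = 0.0222222, λ_2 = 0.138.
For independent exponentials, P(A < B) = λ_1/(λ_1+λ_2) = 0.0222222/0.160222 ≈ 0.139.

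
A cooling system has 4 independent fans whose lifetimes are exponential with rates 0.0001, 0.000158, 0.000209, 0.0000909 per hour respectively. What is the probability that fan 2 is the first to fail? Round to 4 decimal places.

0.2832

The time to first failure is exponential with rate Σλ = 0.0001 + 0.000158 + 0.000209 + 0.0000909 = 0.0005579.
P(fan 2 first) = λ_2/Σλ = 0.000158/0.0005579 ≈ 0.2832.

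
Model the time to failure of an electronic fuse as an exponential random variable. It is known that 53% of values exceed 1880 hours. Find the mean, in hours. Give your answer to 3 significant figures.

2960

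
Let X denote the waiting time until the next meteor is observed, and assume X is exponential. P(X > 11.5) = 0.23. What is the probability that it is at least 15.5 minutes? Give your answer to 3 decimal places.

0.138

e^(−λ·11.5) = 0.23 ⇒ λ = −ln(0.23)/11.5 = 0.127798.
P(X > 15.5) = e^(−0.127798·15.5) = e^(−1.9809) ≈ 0.138.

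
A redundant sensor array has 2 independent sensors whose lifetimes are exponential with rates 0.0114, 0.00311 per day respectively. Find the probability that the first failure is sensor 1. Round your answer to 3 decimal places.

0.786

The time to first failure is exponential with rate Σλ = 0.0114 + 0.00311 = 0.01451.
P(sensor 1 first) = λ_1/Σλ = 0.0114/0.01451 ≈ 0.786.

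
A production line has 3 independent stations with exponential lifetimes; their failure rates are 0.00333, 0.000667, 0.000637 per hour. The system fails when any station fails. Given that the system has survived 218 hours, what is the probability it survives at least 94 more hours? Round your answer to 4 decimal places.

0.6469

Time to first failure ~ Exp(Σλ) with Σλ = 0.004634.
By memorylessness, P(T > 218+94 | T > 218) = P(T > 94) = e^(−0.004634·94) ≈ 0.6469.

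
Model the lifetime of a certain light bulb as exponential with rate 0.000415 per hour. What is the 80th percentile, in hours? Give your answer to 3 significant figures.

Set 1 − e^(−λt) = 0.8, so t = −ln(0.2)/λ = 1.6094/0.000415 ≈ 3878.16 hours.

3880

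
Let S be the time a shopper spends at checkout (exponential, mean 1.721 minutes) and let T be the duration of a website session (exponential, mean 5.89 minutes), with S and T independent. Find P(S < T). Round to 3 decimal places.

λ_1 = 1/1.721 = 0.581058, λ_2 = 1/5.89 = 0.169779.
For independent exponentials, P(S < T) = λ_1/(λ_1+λ_2) = 0.581058/0.750837 ≈ 0.774.

0.774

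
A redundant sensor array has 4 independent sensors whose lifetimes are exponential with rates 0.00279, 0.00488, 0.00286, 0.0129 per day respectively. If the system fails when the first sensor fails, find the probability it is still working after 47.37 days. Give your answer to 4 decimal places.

0.3296

The time to first failure is exponential with rate Σλ = 0.00279 + 0.00488 + 0.00286 + 0.0129 = 0.02343.
P(min > 47.37) = e^(−0.02343·47.37) = e^(−1.1099) ≈ 0.3296.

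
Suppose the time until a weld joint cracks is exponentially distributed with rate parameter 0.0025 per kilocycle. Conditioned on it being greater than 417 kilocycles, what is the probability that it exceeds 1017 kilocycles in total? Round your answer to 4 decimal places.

P(X > s+t | X > s) = e^(−λ(s+t))/e^(−λs) = e^(−λt), independent of s = 417.
P(X > 600) = e^(−1.5) ≈ 0.2231.

0.2231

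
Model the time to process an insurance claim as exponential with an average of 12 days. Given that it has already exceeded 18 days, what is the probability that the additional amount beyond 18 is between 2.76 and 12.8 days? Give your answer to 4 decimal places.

0.4504

The rate is λ = 1/12 = 0.0833333 per day.
Memoryless: the residual past 18 is again Exp(λ).
P(2.76 < residual < 12.8) = e^(−λ·2.76) − e^(−λ·12.8) = 0.79453 − 0.34415 ≈ 0.4504.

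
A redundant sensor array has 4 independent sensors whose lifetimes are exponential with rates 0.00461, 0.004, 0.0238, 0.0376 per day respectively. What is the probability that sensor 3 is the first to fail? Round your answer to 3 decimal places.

0.340

The time to first failure is exponential with rate Σλ = 0.00461 + 0.004 + 0.0238 + 0.0376 = 0.07001.
P(sensor 3 first) = λ_3/Σλ = 0.0238/0.07001 ≈ 0.340.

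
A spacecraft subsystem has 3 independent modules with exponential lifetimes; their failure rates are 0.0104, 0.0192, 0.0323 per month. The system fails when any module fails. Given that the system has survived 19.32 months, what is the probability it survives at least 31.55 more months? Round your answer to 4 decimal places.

Time to first failure ~ Exp(Σλ) with Σλ = 0.0619.
By memorylessness, P(T > 19.32+31.55 | T > 19.32) = P(T > 31.55) = e^(−0.0619·31.55) ≈ 0.1419.

0.1419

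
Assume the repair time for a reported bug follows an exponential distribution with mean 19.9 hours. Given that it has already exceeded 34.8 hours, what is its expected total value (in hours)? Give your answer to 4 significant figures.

54.70

The rate is λ = 1/19.9 = 0.0502513 per hour.
By memorylessness, E[X | X > 34.8] = 34.8 + 1/λ = 34.8 + 19.9 = 54.7 hours.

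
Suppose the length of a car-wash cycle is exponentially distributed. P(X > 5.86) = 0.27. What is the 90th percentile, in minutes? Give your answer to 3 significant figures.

e^(−λ·5.86) = 0.27 ⇒ λ = −ln(0.27)/5.86 = 0.223436.
90th percentile: 1 − e^(−λt) = 0.9, t = −ln(0.1)/λ = 10.3054 minutes.

10.3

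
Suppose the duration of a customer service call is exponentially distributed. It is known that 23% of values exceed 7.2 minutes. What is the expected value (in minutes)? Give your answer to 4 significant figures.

e^(−λ·7.2) = 0.23 ⇒ λ = −ln(0.23)/7.2 = 0.204122.
Mean = 1/λ = 4.89904 minutes.

4.899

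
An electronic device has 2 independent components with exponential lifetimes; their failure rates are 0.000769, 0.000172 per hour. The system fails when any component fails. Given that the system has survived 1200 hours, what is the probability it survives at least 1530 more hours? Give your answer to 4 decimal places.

Time to first failure ~ Exp(Σλ) with Σλ = 0.000941.
By memorylessness, P(T > 1200+1530 | T > 1200) = P(T > 1530) = e^(−0.000941·1530) ≈ 0.2370.

0.2370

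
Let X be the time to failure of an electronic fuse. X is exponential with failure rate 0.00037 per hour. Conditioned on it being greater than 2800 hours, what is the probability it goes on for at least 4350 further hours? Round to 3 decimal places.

The exponential is memoryless, so the remaining time is again Exp(λ): the condition X > 2800 is irrelevant.
P(X > 4350) = e^(−1.6095) ≈ 0.200.

0.200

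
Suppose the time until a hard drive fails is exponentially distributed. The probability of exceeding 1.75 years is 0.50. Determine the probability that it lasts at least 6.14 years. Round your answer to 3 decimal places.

e^(−λ·1.75) = 0.50 ⇒ λ = −ln(0.50)/1.75 = 0.396084.
P(X > 6.14) = e^(−0.396084·6.14) = e^(−2.432) ≈ 0.088.

0.088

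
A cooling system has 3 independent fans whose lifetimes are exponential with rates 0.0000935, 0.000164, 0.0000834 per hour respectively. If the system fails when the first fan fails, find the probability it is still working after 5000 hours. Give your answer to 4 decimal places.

0.1819

The time to first failure is exponential with rate Σλ = 0.0000935 + 0.000164 + 0.0000834 = 0.0003409.
P(min > 5000) = e^(−0.0003409·5000) = e^(−1.7045) ≈ 0.1819.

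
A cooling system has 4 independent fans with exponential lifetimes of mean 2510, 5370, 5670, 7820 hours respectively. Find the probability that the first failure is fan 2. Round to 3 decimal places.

0.210

Rates: λ_i = 1/mean_i → 0.000398406, 0.00018622, 0.000176367, 0.000127877; Σλ = 0.00088887.
P(fan 2 first) = λ_2/Σλ = 0.00018622/0.00088887 ≈ 0.210.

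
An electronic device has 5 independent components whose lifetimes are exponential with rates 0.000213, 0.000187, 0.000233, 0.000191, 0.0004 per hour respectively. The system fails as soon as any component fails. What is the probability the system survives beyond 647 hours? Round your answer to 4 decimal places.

The time to first failure is exponential with rate Σλ = 0.000213 + 0.000187 + 0.000233 + 0.000191 + 0.0004 = 0.001224.
P(min > 647) = e^(−0.001224·647) = e^(−0.79193) ≈ 0.4530.

0.4530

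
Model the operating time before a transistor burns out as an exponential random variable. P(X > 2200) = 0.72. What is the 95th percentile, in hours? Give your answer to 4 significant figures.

20060

e^(−λ·2200) = 0.72 ⇒ λ = −ln(0.72)/2200 = 0.00014932.
95th percentile: 1 − e^(−λt) = 0.95, t = −ln(0.05)/λ = 20062.5 hours.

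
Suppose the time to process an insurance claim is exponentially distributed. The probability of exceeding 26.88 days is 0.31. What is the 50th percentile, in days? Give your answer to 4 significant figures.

e^(−λ·26.88) = 0.31 ⇒ λ = −ln(0.31)/26.88 = 0.0435708.
50th percentile: 1 − e^(−λt) = 0.5, t = −ln(0.5)/λ = 15.9085 days.

15.91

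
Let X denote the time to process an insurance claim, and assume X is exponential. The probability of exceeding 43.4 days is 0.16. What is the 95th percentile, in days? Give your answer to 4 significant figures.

e^(−λ·43.4) = 0.16 ⇒ λ = −ln(0.16)/43.4 = 0.0422254.
95th percentile: 1 − e^(−λt) = 0.95, t = −ln(0.05)/λ = 70.9462 days.

70.95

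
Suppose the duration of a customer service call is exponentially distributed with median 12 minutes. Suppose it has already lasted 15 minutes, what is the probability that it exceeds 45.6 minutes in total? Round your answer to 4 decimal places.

0.1708

For an exponential, median = ln(2)/λ, so λ = ln 2 / 12 = 0.0577623 per minute.
The exponential is memoryless, so the remaining time is again Exp(λ): the condition X > 15 is irrelevant.
P(X > 30.6) = e^(−1.7675) ≈ 0.1708.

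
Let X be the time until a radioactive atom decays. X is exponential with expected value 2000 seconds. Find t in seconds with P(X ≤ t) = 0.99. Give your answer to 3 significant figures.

9210

The rate is λ = 1/2000 = 0.0005 per second.
Set 1 − e^(−λt) = 0.99, so t = −ln(0.01)/λ = 4.6052/0.0005 ≈ 9210.34 seconds.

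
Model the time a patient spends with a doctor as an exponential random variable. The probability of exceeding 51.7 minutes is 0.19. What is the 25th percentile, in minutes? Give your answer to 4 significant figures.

8.956

e^(−λ·51.7) = 0.19 ⇒ λ = −ln(0.19)/51.7 = 0.0321225.
25th percentile: 1 − e^(−λt) = 0.25, t = −ln(0.75)/λ = 8.95579 minutes.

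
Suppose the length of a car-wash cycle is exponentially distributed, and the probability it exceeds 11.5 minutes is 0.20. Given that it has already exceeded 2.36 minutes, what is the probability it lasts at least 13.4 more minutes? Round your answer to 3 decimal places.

From e^(−λ·11.5) = 0.20, λ = −ln(0.20)/11.5 = 0.139951.
Memoryless: P(X > 2.36+13.4 | X > 2.36) = P(X > 13.4) = e^(−0.139951·13.4) ≈ 0.153.

0.153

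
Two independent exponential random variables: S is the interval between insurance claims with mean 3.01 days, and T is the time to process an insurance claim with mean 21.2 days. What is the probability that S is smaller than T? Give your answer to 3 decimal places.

λ_1 = 1/3.01 = 0.332226, λ_2 = 1/21.2 = 0.0471698.
For independent exponentials, P(S < T) = λ_1/(λ_1+λ_2) = 0.332226/0.379396 ≈ 0.876.

0.876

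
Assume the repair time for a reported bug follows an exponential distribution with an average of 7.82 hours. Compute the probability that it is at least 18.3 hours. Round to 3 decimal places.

0.096

The rate is λ = 1/7.82 = 0.127877 per hour.
P(X > 18.3) = e^(−λ·18.3) = e^(−2.3402) ≈ 0.096.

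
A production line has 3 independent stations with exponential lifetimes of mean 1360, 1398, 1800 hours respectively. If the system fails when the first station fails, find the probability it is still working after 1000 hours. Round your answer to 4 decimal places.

0.1345

The first failure time is exponential with rate Σλ_i = 1/1360 + 1/1398 + 1/1800 = 0.00200616 per hour.
P(min > 1000) = e^(−0.00200616·1000) = e^(−2.0062) ≈ 0.1345.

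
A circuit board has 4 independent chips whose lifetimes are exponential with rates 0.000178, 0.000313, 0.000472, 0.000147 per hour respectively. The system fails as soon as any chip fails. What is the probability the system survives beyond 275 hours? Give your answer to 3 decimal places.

The time to first failure is exponential with rate Σλ = 0.000178 + 0.000313 + 0.000472 + 0.000147 = 0.00111.
P(min > 275) = e^(−0.00111·275) = e^(−0.30525) ≈ 0.737.

0.737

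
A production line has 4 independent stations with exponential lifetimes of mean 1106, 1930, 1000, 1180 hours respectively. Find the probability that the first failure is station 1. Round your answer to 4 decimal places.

Rates: λ_i = 1/mean_i → 0.000904159, 0.000518135, 0.001, 0.000847458; Σλ = 0.00326975.
P(station 1 first) = λ_1/Σλ = 0.000904159/0.00326975 ≈ 0.2765.

0.2765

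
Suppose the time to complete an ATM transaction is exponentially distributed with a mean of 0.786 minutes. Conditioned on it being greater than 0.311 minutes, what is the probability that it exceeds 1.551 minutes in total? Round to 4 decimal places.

0.2065

The rate is λ = 1/0.786 = 1.27226 per minute.
By the memoryless property, P(X > 0.311+1.24 | X > 0.311) = P(X > 1.24).
P(X > 1.24) = e^(−1.5776) ≈ 0.2065.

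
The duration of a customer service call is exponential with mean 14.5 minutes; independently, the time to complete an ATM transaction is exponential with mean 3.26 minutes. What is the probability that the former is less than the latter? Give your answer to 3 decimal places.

0.184

λ_1 = 1/14.5 = 0.0689655, λ_2 = 1/3.26 = 0.306748.
For independent exponentials, P(the former < the latter) = λ_1/(λ_1+λ_2) = 0.0689655/0.375714 ≈ 0.184.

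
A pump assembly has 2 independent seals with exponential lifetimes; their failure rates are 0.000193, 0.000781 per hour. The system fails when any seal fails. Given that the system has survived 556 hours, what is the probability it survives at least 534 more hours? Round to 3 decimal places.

Time to first failure ~ Exp(Σλ) with Σλ = 0.000974.
By memorylessness, P(T > 556+534 | T > 556) = P(T > 534) = e^(−0.000974·534) ≈ 0.594.

0.594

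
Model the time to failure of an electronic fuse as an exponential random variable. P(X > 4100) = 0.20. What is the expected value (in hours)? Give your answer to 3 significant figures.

2550

e^(−λ·4100) = 0.20 ⇒ λ = −ln(0.20)/4100 = 0.000392546.
Mean = 1/λ = 2547.47 hours.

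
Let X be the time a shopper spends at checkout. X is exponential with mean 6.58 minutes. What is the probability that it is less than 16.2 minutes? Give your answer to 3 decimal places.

The rate is λ = 1/6.58 = 0.151976 per minute.
P(X ≤ 16.2) = 1 − e^(−λ·16.2) = 1 − e^(−2.462) ≈ 0.915.

0.915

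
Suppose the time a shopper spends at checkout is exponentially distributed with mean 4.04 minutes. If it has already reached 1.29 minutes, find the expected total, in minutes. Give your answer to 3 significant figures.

The rate is λ = 1/4.04 = 0.247525 per minute.
By memorylessness, E[X | X > 1.29] = 1.29 + 1/λ = 1.29 + 4.04 = 5.33 minutes.

5.33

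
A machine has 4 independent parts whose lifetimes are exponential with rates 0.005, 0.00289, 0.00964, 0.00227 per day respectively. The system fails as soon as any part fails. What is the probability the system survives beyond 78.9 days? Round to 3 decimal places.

The time to first failure is exponential with rate Σλ = 0.005 + 0.00289 + 0.00964 + 0.00227 = 0.0198.
P(min > 78.9) = e^(−0.0198·78.9) = e^(−1.5622) ≈ 0.210.

0.210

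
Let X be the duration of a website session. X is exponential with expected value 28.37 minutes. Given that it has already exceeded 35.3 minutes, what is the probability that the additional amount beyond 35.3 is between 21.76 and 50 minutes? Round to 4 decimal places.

0.2928

The rate is λ = 1/28.37 = 0.0352485 per minute.
Memoryless: the residual past 35.3 is again Exp(λ).
P(21.76 < residual < 50) = e^(−λ·21.76) − e^(−λ·50) = 0.46440 − 0.17163 ≈ 0.2928.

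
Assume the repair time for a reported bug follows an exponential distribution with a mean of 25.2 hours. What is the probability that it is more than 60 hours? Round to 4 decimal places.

The rate is λ = 1/25.2 = 0.0396825 per hour.
P(X > 60) = e^(−λ·60) = e^(−2.381) ≈ 0.0925.

0.0925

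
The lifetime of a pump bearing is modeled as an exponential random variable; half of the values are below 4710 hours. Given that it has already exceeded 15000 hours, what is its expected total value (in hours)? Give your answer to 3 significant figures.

21800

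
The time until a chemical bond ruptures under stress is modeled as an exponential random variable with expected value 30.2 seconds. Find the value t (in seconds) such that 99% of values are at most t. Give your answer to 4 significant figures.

The rate is λ = 1/30.2 = 0.0331126 per second.
Set 1 − e^(−λt) = 0.99, so t = −ln(0.01)/λ = 4.6052/0.0331126 ≈ 139.076 seconds.

139.1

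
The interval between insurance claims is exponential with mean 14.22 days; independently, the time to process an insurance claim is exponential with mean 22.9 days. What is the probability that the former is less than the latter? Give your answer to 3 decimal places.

0.617

λ_1 = 1/14.22 = 0.0703235, λ_2 = 1/22.9 = 0.0436681.
For independent exponentials, P(the former < the latter) = λ_1/(λ_1+λ_2) = 0.0703235/0.113992 ≈ 0.617.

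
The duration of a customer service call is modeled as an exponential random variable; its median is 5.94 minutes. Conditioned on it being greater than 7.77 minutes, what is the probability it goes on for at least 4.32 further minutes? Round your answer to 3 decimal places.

For an exponential, median = ln(2)/λ, so λ = ln 2 / 5.94 = 0.116691 per minute.
The exponential is memoryless, so the remaining time is again Exp(λ): the condition X > 7.77 is irrelevant.
P(X > 4.32) = e^(−0.50411) ≈ 0.604.

0.604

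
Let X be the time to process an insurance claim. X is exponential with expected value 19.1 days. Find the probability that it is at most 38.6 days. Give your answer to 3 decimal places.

The rate is λ = 1/19.1 = 0.052356 per day.
P(X ≤ 38.6) = 1 − e^(−λ·38.6) = 1 − e^(−2.0209) ≈ 0.867.

0.867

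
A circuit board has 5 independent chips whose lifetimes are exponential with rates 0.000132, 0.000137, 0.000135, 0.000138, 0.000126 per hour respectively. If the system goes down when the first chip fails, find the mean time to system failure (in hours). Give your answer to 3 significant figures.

1500

The time to first failure is exponential with rate Σλ = 0.000132 + 0.000137 + 0.000135 + 0.000138 + 0.000126 = 0.000668.
E[min] = 1/Σλ = 1/0.000668 = 1497.01 hours.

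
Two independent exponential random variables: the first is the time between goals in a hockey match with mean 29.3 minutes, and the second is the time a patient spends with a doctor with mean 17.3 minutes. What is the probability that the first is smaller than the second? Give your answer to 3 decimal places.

λ_1 = 1/29.3 = 0.0341297, λ_2 = 1/17.3 = 0.0578035.
For independent exponentials, P(the first < the second) = λ_1/(λ_1+λ_2) = 0.0341297/0.0919332 ≈ 0.371.

0.371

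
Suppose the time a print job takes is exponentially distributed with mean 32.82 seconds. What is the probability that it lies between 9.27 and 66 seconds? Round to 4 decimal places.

0.6201

The rate is λ = 1/32.82 = 0.0304692 per second.
P(9.27 < X < 66) = e^(−λ·9.27) − e^(−λ·66) = 0.75393 − 0.13386 ≈ 0.6201.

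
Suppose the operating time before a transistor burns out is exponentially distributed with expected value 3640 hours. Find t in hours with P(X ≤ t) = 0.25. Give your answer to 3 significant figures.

The rate is λ = 1/3640 = 0.000274725 per hour.
Set 1 − e^(−λt) = 0.25, so t = −ln(0.75)/λ = 0.28768/0.000274725 ≈ 1047.16 hours.

1050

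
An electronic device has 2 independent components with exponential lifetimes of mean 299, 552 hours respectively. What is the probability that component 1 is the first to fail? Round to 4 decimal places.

0.6486

Rates: λ_i = 1/mean_i → 0.00334448, 0.00181159; Σλ = 0.00515608.
P(component 1 first) = λ_1/Σλ = 0.00334448/0.00515608 ≈ 0.6486.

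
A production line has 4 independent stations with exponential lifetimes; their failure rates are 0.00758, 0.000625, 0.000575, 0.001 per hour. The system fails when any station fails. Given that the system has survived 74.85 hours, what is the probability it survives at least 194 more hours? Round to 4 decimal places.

Time to first failure ~ Exp(Σλ) with Σλ = 0.00978.
By memorylessness, P(T > 74.85+194 | T > 74.85) = P(T > 194) = e^(−0.00978·194) ≈ 0.1500.

0.1500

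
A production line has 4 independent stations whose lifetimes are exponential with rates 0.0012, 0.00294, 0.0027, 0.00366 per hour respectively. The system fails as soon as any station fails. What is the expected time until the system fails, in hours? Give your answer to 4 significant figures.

95.24

The time to first failure is exponential with rate Σλ = 0.0012 + 0.00294 + 0.0027 + 0.00366 = 0.0105.
E[min] = 1/Σλ = 1/0.0105 = 95.2381 hours.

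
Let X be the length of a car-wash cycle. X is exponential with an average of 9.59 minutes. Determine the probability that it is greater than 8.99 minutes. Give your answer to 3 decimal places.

0.392

The rate is λ = 1/9.59 = 0.104275 per minute.
P(X > 8.99) = e^(−λ·8.99) = e^(−0.93743) ≈ 0.392.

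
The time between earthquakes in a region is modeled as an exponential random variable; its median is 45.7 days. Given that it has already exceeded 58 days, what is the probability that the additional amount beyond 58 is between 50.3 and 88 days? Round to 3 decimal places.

0.203

For an exponential, median = ln(2)/λ, so λ = ln 2 / 45.7 = 0.0151673 per day.
Memoryless: the residual past 58 is again Exp(λ).
P(50.3 < residual < 88) = e^(−λ·50.3) − e^(−λ·88) = 0.46630 − 0.26323 ≈ 0.203.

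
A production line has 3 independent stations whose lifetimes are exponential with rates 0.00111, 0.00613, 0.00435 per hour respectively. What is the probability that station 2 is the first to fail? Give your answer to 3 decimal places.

The time to first failure is exponential with rate Σλ = 0.00111 + 0.00613 + 0.00435 = 0.01159.
P(station 2 first) = λ_2/Σλ = 0.00613/0.01159 ≈ 0.529.

0.529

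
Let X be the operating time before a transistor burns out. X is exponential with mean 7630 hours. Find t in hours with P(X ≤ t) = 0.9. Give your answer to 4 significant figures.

The rate is λ = 1/7630 = 0.000131062 per hour.
Set 1 − e^(−λt) = 0.9, so t = −ln(0.1)/λ = 2.3026/0.000131062 ≈ 17568.7 hours.

17570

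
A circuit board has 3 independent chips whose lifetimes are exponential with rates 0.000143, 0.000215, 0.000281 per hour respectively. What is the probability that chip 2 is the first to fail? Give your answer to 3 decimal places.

The time to first failure is exponential with rate Σλ = 0.000143 + 0.000215 + 0.000281 = 0.000639.
P(chip 2 first) = λ_2/Σλ = 0.000215/0.000639 ≈ 0.336.

0.336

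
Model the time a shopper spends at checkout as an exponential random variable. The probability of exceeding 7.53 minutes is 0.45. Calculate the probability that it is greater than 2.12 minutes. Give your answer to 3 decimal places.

0.799

e^(−λ·7.53) = 0.45 ⇒ λ = −ln(0.45)/7.53 = 0.106044.
P(X > 2.12) = e^(−0.106044·2.12) = e^(−0.22481) ≈ 0.799.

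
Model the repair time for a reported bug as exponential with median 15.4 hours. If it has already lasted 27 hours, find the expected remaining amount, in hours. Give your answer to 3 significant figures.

22.2

For an exponential, median = ln(2)/λ, so λ = ln 2 / 15.4 = 0.0450096 per hour.
By memorylessness, the remaining amount past any threshold is again Exp(λ) with mean 1/λ = 22.2175 hours.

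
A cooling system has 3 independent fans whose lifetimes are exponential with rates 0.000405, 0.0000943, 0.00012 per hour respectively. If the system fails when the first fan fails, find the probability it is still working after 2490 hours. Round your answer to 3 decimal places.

0.214

The time to first failure is exponential with rate Σλ = 0.000405 + 0.0000943 + 0.00012 = 0.0006193.
P(min > 2490) = e^(−0.0006193·2490) = e^(−1.5421) ≈ 0.214.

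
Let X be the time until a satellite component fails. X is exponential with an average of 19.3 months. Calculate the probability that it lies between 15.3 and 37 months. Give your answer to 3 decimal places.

0.306

The rate is λ = 1/19.3 = 0.0518135 per month.
P(15.3 < X < 37) = e^(−λ·15.3) − e^(−λ·37) = 0.45260 − 0.14703 ≈ 0.306.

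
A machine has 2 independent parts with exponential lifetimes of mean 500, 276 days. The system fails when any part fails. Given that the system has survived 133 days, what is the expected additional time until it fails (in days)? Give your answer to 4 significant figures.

177.8

First-failure rate Σλ = 1/500 + 1/276 = 0.00562319.
By memorylessness the expected residual is 1/Σλ = 177.835 days, regardless of the 133 already elapsed.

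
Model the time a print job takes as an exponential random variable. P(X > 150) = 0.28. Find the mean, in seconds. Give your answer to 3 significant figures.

118

e^(−λ·150) = 0.28 ⇒ λ = −ln(0.28)/150 = 0.00848644.
Mean = 1/λ = 117.835 seconds.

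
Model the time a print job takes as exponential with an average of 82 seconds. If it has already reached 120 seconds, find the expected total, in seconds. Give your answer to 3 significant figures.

202

The rate is λ = 1/82 = 0.0121951 per second.
By memorylessness, E[X | X > 120] = 120 + 1/λ = 120 + 82 = 202 seconds.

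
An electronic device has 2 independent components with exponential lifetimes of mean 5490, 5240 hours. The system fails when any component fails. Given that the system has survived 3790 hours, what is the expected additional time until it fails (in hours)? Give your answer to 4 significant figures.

2681

First-failure rate Σλ = 1/5490 + 1/5240 = 0.000372989.
By memorylessness the expected residual is 1/Σλ = 2681.04 hours, regardless of the 3790 already elapsed.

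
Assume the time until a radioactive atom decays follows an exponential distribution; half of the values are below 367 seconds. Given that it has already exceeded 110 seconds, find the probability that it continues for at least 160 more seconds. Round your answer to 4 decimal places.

0.7392

For an exponential, median = ln(2)/λ, so λ = ln 2 / 367 = 0.00188868 per second.
The exponential is memoryless, so the remaining time is again Exp(λ): the condition X > 110 is irrelevant.
P(X > 160) = e^(−0.30219) ≈ 0.7392.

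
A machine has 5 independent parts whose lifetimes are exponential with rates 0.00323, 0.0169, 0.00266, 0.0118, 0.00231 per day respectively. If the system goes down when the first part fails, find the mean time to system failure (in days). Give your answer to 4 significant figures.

The time to first failure is exponential with rate Σλ = 0.00323 + 0.0169 + 0.00266 + 0.0118 + 0.00231 = 0.0369.
E[min] = 1/Σλ = 1/0.0369 = 27.1003 days.

27.10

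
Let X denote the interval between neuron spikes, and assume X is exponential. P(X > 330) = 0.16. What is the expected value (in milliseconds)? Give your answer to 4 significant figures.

180.1

e^(−λ·330) = 0.16 ⇒ λ = −ln(0.16)/330 = 0.00555328.
Mean = 1/λ = 180.074 milliseconds.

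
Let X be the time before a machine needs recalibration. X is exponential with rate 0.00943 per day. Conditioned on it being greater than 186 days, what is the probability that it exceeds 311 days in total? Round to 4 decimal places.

By the memoryless property, P(X > 186+125 | X > 186) = P(X > 125).
P(X > 125) = e^(−1.1787) ≈ 0.3077.

0.3077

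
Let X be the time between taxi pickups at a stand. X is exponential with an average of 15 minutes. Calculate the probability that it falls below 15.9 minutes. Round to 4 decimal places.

0.6535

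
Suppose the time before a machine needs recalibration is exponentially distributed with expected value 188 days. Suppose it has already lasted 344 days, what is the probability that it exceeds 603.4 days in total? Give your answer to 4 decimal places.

0.2516

The rate is λ = 1/188 = 0.00531915 per day.
The exponential is memoryless, so the remaining time is again Exp(λ): the condition X > 344 is irrelevant.
P(X > 259.4) = e^(−1.3798) ≈ 0.2516.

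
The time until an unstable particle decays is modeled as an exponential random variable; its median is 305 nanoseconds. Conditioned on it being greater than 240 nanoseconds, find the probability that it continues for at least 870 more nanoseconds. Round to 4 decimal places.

For an exponential, median = ln(2)/λ, so λ = ln 2 / 305 = 0.00227261 per nanosecond.
P(X > s+t | X > s) = e^(−λ(s+t))/e^(−λs) = e^(−λt), independent of s = 240.
P(X > 870) = e^(−1.9772) ≈ 0.1385.

0.1385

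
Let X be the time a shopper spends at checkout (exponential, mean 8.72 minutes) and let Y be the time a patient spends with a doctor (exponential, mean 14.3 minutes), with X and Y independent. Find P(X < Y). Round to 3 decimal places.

λ_1 = 1/8.72 = 0.114679, λ_2 = 1/14.3 = 0.0699301.
For independent exponentials, P(X < Y) = λ_1/(λ_1+λ_2) = 0.114679/0.184609 ≈ 0.621.

0.621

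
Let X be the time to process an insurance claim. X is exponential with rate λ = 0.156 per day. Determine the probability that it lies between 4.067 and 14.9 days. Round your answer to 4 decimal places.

0.4324

P(4.067 < X < 14.9) = e^(−λ·4.067) − e^(−λ·14.9) = 0.53023 − 0.09784 ≈ 0.4324.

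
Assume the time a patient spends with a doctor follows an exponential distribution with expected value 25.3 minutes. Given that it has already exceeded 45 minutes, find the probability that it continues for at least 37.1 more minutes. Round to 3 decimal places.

0.231

The rate is λ = 1/25.3 = 0.0395257 per minute.
P(X > s+t | X > s) = e^(−λ(s+t))/e^(−λs) = e^(−λt), independent of s = 45.
P(X > 37.1) = e^(−1.4664) ≈ 0.231.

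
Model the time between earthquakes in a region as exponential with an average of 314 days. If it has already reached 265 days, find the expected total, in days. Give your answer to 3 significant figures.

579

The rate is λ = 1/314 = 0.00318471 per day.
By memorylessness, E[X | X > 265] = 265 + 1/λ = 265 + 314 = 579 days.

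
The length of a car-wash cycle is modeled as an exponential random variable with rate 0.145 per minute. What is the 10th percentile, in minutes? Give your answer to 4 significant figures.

0.7266

Set 1 − e^(−λt) = 0.1, so t = −ln(0.9)/λ = 0.10536/0.145 ≈ 0.726624 minutes.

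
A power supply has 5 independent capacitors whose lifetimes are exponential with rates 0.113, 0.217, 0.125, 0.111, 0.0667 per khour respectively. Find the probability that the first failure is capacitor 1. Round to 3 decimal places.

The time to first failure is exponential with rate Σλ = 0.113 + 0.217 + 0.125 + 0.111 + 0.0667 = 0.6327.
P(capacitor 1 first) = λ_1/Σλ = 0.113/0.6327 ≈ 0.179.

0.179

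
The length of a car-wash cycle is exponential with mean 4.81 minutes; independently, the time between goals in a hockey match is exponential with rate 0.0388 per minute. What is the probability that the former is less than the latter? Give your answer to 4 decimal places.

0.8427

λ_1 = 1/4.81 = 0.2079, λ_2 = 0.0388.
For independent exponentials, P(the former < the latter) = λ_1/(λ_1+λ_2) = 0.2079/0.2467 ≈ 0.8427.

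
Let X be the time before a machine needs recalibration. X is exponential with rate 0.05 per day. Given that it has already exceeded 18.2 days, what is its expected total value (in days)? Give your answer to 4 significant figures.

38.20

By memorylessness, E[X | X > 18.2] = 18.2 + 1/λ = 18.2 + 20 = 38.2 days.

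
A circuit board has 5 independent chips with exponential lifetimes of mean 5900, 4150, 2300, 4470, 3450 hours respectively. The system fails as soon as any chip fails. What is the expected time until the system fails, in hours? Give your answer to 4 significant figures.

735.9

The first failure time is exponential with rate Σλ_i = 1/5900 + 1/4150 + 1/2300 + 1/4470 + 1/3450 = 0.00135881 per hour.
E[min] = 1/Σλ = 1/0.00135881 = 735.94 hours.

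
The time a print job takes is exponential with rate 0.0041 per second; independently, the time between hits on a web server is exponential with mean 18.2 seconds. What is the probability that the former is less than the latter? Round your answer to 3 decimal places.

0.069

λ_1 = 0.0041, λ_2 = 1/18.2 = 0.0549451.
For independent exponentials, P(the former < the latter) = λ_1/(λ_1+λ_2) = 0.0041/0.0590451 ≈ 0.069.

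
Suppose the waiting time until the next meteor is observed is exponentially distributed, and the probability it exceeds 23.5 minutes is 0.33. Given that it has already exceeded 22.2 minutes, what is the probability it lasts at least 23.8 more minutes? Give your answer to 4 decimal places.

From e^(−λ·23.5) = 0.33, λ = −ln(0.33)/23.5 = 0.0471771.
Memoryless: P(X > 22.2+23.8 | X > 22.2) = P(X > 23.8) = e^(−0.0471771·23.8) ≈ 0.3254.

0.3254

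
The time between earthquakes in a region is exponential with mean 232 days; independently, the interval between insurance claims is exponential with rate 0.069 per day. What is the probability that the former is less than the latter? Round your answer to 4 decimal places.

λ_1 = 1/232 = 0.00431034, λ_2 = 0.069.
For independent exponentials, P(the former < the latter) = λ_1/(λ_1+λ_2) = 0.00431034/0.0733103 ≈ 0.0588.

0.0588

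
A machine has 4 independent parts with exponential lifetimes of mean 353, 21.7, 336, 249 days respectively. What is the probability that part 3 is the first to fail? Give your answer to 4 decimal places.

Rates: λ_i = 1/mean_i → 0.00283286, 0.0460829, 0.00297619, 0.00401606; Σλ = 0.0559081.
P(part 3 first) = λ_3/Σλ = 0.00297619/0.0559081 ≈ 0.0532.

0.0532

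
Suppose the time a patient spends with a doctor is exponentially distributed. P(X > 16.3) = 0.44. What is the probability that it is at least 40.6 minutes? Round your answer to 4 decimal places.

0.1294

e^(−λ·16.3) = 0.44 ⇒ λ = −ln(0.44)/16.3 = 0.0503669.
P(X > 40.6) = e^(−0.0503669·40.6) = e^(−2.0449) ≈ 0.1294.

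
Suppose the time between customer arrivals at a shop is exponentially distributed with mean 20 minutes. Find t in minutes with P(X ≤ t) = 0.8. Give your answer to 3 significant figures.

32.2

The rate is λ = 1/20 = 0.05 per minute.
Set 1 − e^(−λt) = 0.8, so t = −ln(0.2)/λ = 1.6094/0.05 ≈ 32.1888 minutes.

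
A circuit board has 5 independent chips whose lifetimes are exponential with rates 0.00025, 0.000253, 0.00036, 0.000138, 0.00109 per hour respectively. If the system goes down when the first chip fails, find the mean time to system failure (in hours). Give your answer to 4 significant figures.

478.2

The time to first failure is exponential with rate Σλ = 0.00025 + 0.000253 + 0.00036 + 0.000138 + 0.00109 = 0.002091.
E[min] = 1/Σλ = 1/0.002091 = 478.24 hours.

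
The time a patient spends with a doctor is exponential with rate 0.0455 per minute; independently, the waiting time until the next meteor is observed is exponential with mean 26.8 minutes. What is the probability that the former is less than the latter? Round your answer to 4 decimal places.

0.5494

λ_1 = 0.0455, λ_2 = 1/26.8 = 0.0373134.
For independent exponentials, P(the former < the latter) = λ_1/(λ_1+λ_2) = 0.0455/0.0828134 ≈ 0.5494.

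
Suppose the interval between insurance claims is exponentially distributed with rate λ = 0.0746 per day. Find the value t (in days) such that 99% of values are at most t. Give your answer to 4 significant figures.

61.73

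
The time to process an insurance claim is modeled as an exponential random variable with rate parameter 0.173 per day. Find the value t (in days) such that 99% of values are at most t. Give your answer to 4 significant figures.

Set 1 − e^(−λt) = 0.99, so t = −ln(0.01)/λ = 4.6052/0.173 ≈ 26.6195 days.

26.62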